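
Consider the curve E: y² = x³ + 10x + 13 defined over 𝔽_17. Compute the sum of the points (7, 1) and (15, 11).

(4, 7)

(7, 1) + (15, 11). λ = (11 - 1)/(15 - 7) ≡ 10/8 mod 17. 8⁻¹ ≡ 15 (mod 17), so λ ≡ 14.
  x = λ² - 7 - 15 = 196 - 22 ≡ 4; y = λ·(7 - 4) - 1 ≡ 7. → (4, 7)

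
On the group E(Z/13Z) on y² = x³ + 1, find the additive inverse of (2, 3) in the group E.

(2, 10)

-(2, 3) = (2, -3 mod 13) = (2, 10).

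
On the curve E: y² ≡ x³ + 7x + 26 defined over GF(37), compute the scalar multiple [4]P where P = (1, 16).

Repeated addition: build up to 4P.
2P: tangent at (1, 16): λ = (3·1² + 7)/(2·16) ≡ 10/32. 32⁻¹ ≡ 22 (mod 37), so λ ≡ 10·22 ≡ 35.
  x = λ² - 1 - 1 = 1225 - 2 ≡ 2; y = λ·(1 - 2) - 16 ≡ 23. → (2, 23)
3P: (2, 23) + (1, 16). λ = (16 - 23)/(1 - 2) ≡ 30/36 mod 37. 36⁻¹ ≡ 36 (mod 37) since 36·36 = 1296 ≡ 1, so λ ≡ 7.
  x = λ² - 2 - 1 = 49 - 3 ≡ 9; y = λ·(2 - 9) - 23 ≡ 2. → (9, 2)
4P: (9, 2) + (1, 16). λ = (16 - 2)/(1 - 9) ≡ 14/29 mod 37. 29⁻¹ ≡ 23 (mod 37), so λ ≡ 26.
  x = λ² - 9 - 1 = 676 - 10 ≡ 0; y = λ·(9 - 0) - 2 ≡ 10. → (0, 10)

(0, 10)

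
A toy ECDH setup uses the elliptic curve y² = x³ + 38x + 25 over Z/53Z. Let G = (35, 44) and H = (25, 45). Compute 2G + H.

(23, 44)

First 2G:
Repeated addition: build up to 2G.
2G: tangent at (35, 44): λ = (3·35² + 38)/(2·44) ≡ 3/35. 35⁻¹ ≡ 50 (mod 53), so λ ≡ 3·50 ≡ 44.
  x = λ² - 35 - 35 = 1936 - 70 ≡ 11; y = λ·(35 - 11) - 44 ≡ 5. → (11, 5)
2G = (11, 5).
Finally 2G + H:
(11, 5) + (25, 45). λ = (45 - 5)/(25 - 11) ≡ 40/14 mod 53. 14⁻¹ ≡ 19 (mod 53), so λ ≡ 18.
  x = λ² - 11 - 25 = 324 - 36 ≡ 23; y = λ·(11 - 23) - 5 ≡ 44. → (23, 44)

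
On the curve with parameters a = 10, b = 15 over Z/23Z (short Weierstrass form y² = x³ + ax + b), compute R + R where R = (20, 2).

tangent at (20, 2): λ = (3·20² + 10)/(2·2) ≡ 14/4. 4⁻¹ ≡ 6 (mod 23), so λ ≡ 14·6 ≡ 15.
  x = λ² - 20 - 20 = 225 - 40 ≡ 1; y = λ·(20 - 1) - 2 ≡ 7. → (1, 7)

(1, 7)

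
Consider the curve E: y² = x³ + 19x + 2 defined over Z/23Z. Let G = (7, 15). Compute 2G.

(2, 5)

tangent at (7, 15): λ = (3·7² + 19)/(2·15) ≡ 5/7. 7⁻¹ ≡ 10 (mod 23) since 7·10 = 70 ≡ 1, so λ ≡ 5·10 ≡ 4.
  x = λ² - 7 - 7 = 16 - 14 ≡ 2; y = λ·(7 - 2) - 15 ≡ 5. → (2, 5)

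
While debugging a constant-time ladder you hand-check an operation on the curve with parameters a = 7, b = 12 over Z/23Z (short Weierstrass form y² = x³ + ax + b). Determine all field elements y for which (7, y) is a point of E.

6, 17

x³ + 7x + 12 = 404 ≡ 13 (mod 23).
Square roots of 13 mod 23: 6 and 17 (since 6² = 36 ≡ 13).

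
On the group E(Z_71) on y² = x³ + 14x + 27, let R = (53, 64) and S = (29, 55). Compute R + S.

(53, 64) + (29, 55). λ = (55 - 64)/(29 - 53) ≡ 62/47 mod 71. 47⁻¹ ≡ 68 (mod 71) since 47·68 = 3196 ≡ 1, so λ ≡ 27.
  x = λ² - 53 - 29 = 729 - 82 ≡ 8; y = λ·(53 - 8) - 64 ≡ 15. → (8, 15)

(8, 15)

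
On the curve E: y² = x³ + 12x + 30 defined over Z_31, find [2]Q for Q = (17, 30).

tangent at (17, 30): λ = (3·17² + 12)/(2·30) ≡ 11/29. 29⁻¹ ≡ 15 (mod 31), so λ ≡ 11·15 ≡ 10.
  x = λ² - 17 - 17 = 100 - 34 ≡ 4; y = λ·(17 - 4) - 30 ≡ 7. → (4, 7)

(4, 7)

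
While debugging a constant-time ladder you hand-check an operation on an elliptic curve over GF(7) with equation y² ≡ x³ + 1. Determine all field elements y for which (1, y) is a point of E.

3, 4

x³ + 0x + 1 = 2 ≡ 2 (mod 7).
Square roots of 2 mod 7: 3 and 4 (since 3² = 9 ≡ 2).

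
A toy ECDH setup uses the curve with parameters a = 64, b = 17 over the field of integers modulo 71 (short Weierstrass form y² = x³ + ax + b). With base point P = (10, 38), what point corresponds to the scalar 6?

(22, 43)

Repeated addition: build up to 6P.
2P: tangent at (10, 38): λ = (3·10² + 64)/(2·38) ≡ 9/5. 5⁻¹ ≡ 57 (mod 71) since 5·57 = 285 ≡ 1, so λ ≡ 9·57 ≡ 16.
  x = λ² - 10 - 10 = 256 - 20 ≡ 23; y = λ·(10 - 23) - 38 ≡ 38. → (23, 38)
3P: (23, 38) + (10, 38). λ = (38 - 38)/(10 - 23) ≡ 0/58 mod 71. 58⁻¹ ≡ 60 (mod 71), so λ ≡ 0.
  x = λ² - 23 - 10 = 0 - 33 ≡ 38; y = λ·(23 - 38) - 38 ≡ 33. → (38, 33)
4P: (38, 33) + (10, 38). λ = (38 - 33)/(10 - 38) ≡ 5/43 mod 71. 43⁻¹ ≡ 38 (mod 71), so λ ≡ 48.
  x = λ² - 38 - 10 = 2304 - 48 ≡ 55; y = λ·(38 - 55) - 33 ≡ 3. → (55, 3)
5P: (55, 3) + (10, 38). λ = (38 - 3)/(10 - 55) ≡ 35/26 mod 71. 26⁻¹ ≡ 41 (mod 71) since 26·41 = 1066 ≡ 1, so λ ≡ 15.
  x = λ² - 55 - 10 = 225 - 65 ≡ 18; y = λ·(55 - 18) - 3 ≡ 55. → (18, 55)
6P: (18, 55) + (10, 38). λ = (38 - 55)/(10 - 18) ≡ 54/63 mod 71. 63⁻¹ ≡ 62 (mod 71) since 63·62 = 3906 ≡ 1, so λ ≡ 11.
  x = λ² - 18 - 10 = 121 - 28 ≡ 22; y = λ·(18 - 22) - 55 ≡ 43. → (22, 43)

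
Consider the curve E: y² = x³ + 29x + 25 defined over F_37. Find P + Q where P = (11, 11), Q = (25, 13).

(11, 11) + (25, 13). λ = (13 - 11)/(25 - 11) ≡ 2/14 mod 37. 14⁻¹ ≡ 8 (mod 37), so λ ≡ 16.
  x = λ² - 11 - 25 = 256 - 36 ≡ 35; y = λ·(11 - 35) - 11 ≡ 12. → (35, 12)

(35, 12)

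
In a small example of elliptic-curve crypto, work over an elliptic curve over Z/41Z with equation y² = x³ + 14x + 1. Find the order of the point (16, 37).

6

2P: tangent at (16, 37): λ = (3·16² + 14)/(2·37) ≡ 3/33. 33⁻¹ ≡ 5 (mod 41) since 33·5 = 165 ≡ 1, so λ ≡ 3·5 ≡ 15.
  x = λ² - 16 - 16 = 225 - 32 ≡ 29; y = λ·(16 - 29) - 37 ≡ 14. → (29, 14)
3P: (29, 14) + (16, 37). λ = (37 - 14)/(16 - 29) ≡ 23/28 mod 41. 28⁻¹ ≡ 22 (mod 41) since 28·22 = 616 ≡ 1, so λ ≡ 14.
  x = λ² - 29 - 16 = 196 - 45 ≡ 28; y = λ·(29 - 28) - 14 ≡ 0. → (28, 0)
4P: (28, 0) + (16, 37). λ = (37 - 0)/(16 - 28) ≡ 37/29 mod 41. 29⁻¹ ≡ 17 (mod 41) since 29·17 = 493 ≡ 1, so λ ≡ 14.
  x = λ² - 28 - 16 = 196 - 44 ≡ 29; y = λ·(28 - 29) - 0 ≡ 27. → (29, 27)
5P: (29, 27) + (16, 37). λ = (37 - 27)/(16 - 29) ≡ 10/28 mod 41. 28⁻¹ ≡ 22 (mod 41), so λ ≡ 15.
  x = λ² - 29 - 16 = 225 - 45 ≡ 16; y = λ·(29 - 16) - 27 ≡ 4. → (16, 4)
6P: (16, 4) + (16, 37): same x and y₁ ≡ -y₂, so the sum is ∞.
6P = ∞, so the order is 6.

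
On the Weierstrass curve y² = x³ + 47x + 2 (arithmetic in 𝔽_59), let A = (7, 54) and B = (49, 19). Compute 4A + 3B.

(6, 38)

First 4A:
Double-and-add on 4 = (100)₂. Start with A = (7, 54) for the leading 1-bit.
double: tangent at (7, 54): λ = (3·7² + 47)/(2·54) ≡ 17/49. 49⁻¹ ≡ 53 (mod 59) since 49·53 = 2597 ≡ 1, so λ ≡ 17·53 ≡ 16.
  x = λ² - 7 - 7 = 256 - 14 ≡ 6; y = λ·(7 - 6) - 54 ≡ 21. → (6, 21)
double: tangent at (6, 21): λ = (3·6² + 47)/(2·21) ≡ 37/42. 42⁻¹ ≡ 52 (mod 59), so λ ≡ 37·52 ≡ 36.
  x = λ² - 6 - 6 = 1296 - 12 ≡ 45; y = λ·(6 - 45) - 21 ≡ 50. → (45, 50)
4A = (45, 50).
Next 3B:
Repeated addition: build up to 3B.
2B: tangent at (49, 19): λ = (3·49² + 47)/(2·19) ≡ 52/38. 38⁻¹ ≡ 14 (mod 59), so λ ≡ 52·14 ≡ 20.
  x = λ² - 49 - 49 = 400 - 98 ≡ 7; y = λ·(49 - 7) - 19 ≡ 54. → (7, 54)
3B: (7, 54) + (49, 19). λ = (19 - 54)/(49 - 7) ≡ 24/42 mod 59. 42⁻¹ ≡ 52 (mod 59) since 42·52 = 2184 ≡ 1, so λ ≡ 9.
  x = λ² - 7 - 49 = 81 - 56 ≡ 25; y = λ·(7 - 25) - 54 ≡ 20. → (25, 20)
3B = (25, 20).
Finally 4A + 3B:
(45, 50) + (25, 20). λ = (20 - 50)/(25 - 45) ≡ 29/39 mod 59. 39⁻¹ ≡ 56 (mod 59), so λ ≡ 31.
  x = λ² - 45 - 25 = 961 - 70 ≡ 6; y = λ·(45 - 6) - 50 ≡ 38. → (6, 38)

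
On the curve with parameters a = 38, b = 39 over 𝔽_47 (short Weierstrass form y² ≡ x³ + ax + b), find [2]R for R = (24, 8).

(27, 31)

tangent at (24, 8): λ = (3·24² + 38)/(2·8) ≡ 27/16. 16⁻¹ ≡ 3 (mod 47), so λ ≡ 27·3 ≡ 34.
  x = λ² - 24 - 24 = 1156 - 48 ≡ 27; y = λ·(24 - 27) - 8 ≡ 31. → (27, 31)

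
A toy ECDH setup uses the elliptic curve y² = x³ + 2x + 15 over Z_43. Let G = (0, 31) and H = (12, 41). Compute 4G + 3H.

(18, 32)

First 4G:
Repeated addition: build up to 4G.
2G: tangent at (0, 31): λ = (3·0² + 2)/(2·31) ≡ 2/19. 19⁻¹ ≡ 34 (mod 43) since 19·34 = 646 ≡ 1, so λ ≡ 2·34 ≡ 25.
  x = λ² - 0 - 0 = 625 - 0 ≡ 23; y = λ·(0 - 23) - 31 ≡ 39. → (23, 39)
3G: (23, 39) + (0, 31). λ = (31 - 39)/(0 - 23) ≡ 35/20 mod 43. 20⁻¹ ≡ 28 (mod 43) since 20·28 = 560 ≡ 1, so λ ≡ 34.
  x = λ² - 23 - 0 = 1156 - 23 ≡ 15; y = λ·(23 - 15) - 39 ≡ 18. → (15, 18)
4G: (15, 18) + (0, 31). λ = (31 - 18)/(0 - 15) ≡ 13/28 mod 43. 28⁻¹ ≡ 20 (mod 43), so λ ≡ 2.
  x = λ² - 15 - 0 = 4 - 15 ≡ 32; y = λ·(15 - 32) - 18 ≡ 34. → (32, 34)
4G = (32, 34).
Next 3H:
Repeated addition: build up to 3H.
2H: tangent at (12, 41): λ = (3·12² + 2)/(2·41) ≡ 4/39. 39⁻¹ ≡ 32 (mod 43) since 39·32 = 1248 ≡ 1, so λ ≡ 4·32 ≡ 42.
  x = λ² - 12 - 12 = 1764 - 24 ≡ 20; y = λ·(12 - 20) - 41 ≡ 10. → (20, 10)
3H: (20, 10) + (12, 41). λ = (41 - 10)/(12 - 20) ≡ 31/35 mod 43. 35⁻¹ ≡ 16 (mod 43), so λ ≡ 23.
  x = λ² - 20 - 12 = 529 - 32 ≡ 24; y = λ·(20 - 24) - 10 ≡ 27. → (24, 27)
3H = (24, 27).
Finally 4G + 3H:
(32, 34) + (24, 27). λ = (27 - 34)/(24 - 32) ≡ 36/35 mod 43. 35⁻¹ ≡ 16 (mod 43), so λ ≡ 17.
  x = λ² - 32 - 24 = 289 - 56 ≡ 18; y = λ·(32 - 18) - 34 ≡ 32. → (18, 32)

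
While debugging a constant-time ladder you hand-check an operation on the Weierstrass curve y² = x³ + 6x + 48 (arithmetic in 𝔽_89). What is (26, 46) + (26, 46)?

tangent at (26, 46): λ = (3·26² + 6)/(2·46) ≡ 76/3. 3⁻¹ ≡ 30 (mod 89), so λ ≡ 76·30 ≡ 55.
  x = λ² - 26 - 26 = 3025 - 52 ≡ 36; y = λ·(26 - 36) - 46 ≡ 27. → (36, 27)

(36, 27)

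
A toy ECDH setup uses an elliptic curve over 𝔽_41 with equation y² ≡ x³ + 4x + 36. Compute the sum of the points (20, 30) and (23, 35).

(19, 40)

(20, 30) + (23, 35). λ = (35 - 30)/(23 - 20) ≡ 5/3 mod 41. 3⁻¹ ≡ 14 (mod 41) since 3·14 = 42 ≡ 1, so λ ≡ 29.
  x = λ² - 20 - 23 = 841 - 43 ≡ 19; y = λ·(20 - 19) - 30 ≡ 40. → (19, 40)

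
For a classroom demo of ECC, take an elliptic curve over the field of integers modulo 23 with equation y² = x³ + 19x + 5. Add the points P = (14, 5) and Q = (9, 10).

(14, 5) + (9, 10). λ = (10 - 5)/(9 - 14) ≡ 5/18 mod 23. 18⁻¹ ≡ 9 (mod 23), so λ ≡ 22.
  x = λ² - 14 - 9 = 484 - 23 ≡ 1; y = λ·(14 - 1) - 5 ≡ 5. → (1, 5)

(1, 5)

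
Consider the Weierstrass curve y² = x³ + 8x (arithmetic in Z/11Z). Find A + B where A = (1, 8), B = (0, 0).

(8, 2)

(1, 8) + (0, 0). λ = (0 - 8)/(0 - 1) ≡ 3/10 mod 11. 10⁻¹ ≡ 10 (mod 11), so λ ≡ 8.
  x = λ² - 1 - 0 = 64 - 1 ≡ 8; y = λ·(1 - 8) - 8 ≡ 2. → (8, 2)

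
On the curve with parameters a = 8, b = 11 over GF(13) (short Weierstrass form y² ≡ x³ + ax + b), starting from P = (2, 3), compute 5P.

O

Repeated addition: build up to 5P.
2P: tangent at (2, 3): λ = (3·2² + 8)/(2·3) ≡ 7/6. 6⁻¹ ≡ 11 (mod 13), so λ ≡ 7·11 ≡ 12.
  x = λ² - 2 - 2 = 144 - 4 ≡ 10; y = λ·(2 - 10) - 3 ≡ 5. → (10, 5)
3P: (10, 5) + (2, 3). λ = (3 - 5)/(2 - 10) ≡ 11/5 mod 13. 5⁻¹ ≡ 8 (mod 13) since 5·8 = 40 ≡ 1, so λ ≡ 10.
  x = λ² - 10 - 2 = 100 - 12 ≡ 10; y = λ·(10 - 10) - 5 ≡ 8. → (10, 8)
4P: (10, 8) + (2, 3). λ = (3 - 8)/(2 - 10) ≡ 8/5 mod 13. 5⁻¹ ≡ 8 (mod 13), so λ ≡ 12.
  x = λ² - 10 - 2 = 144 - 12 ≡ 2; y = λ·(10 - 2) - 8 ≡ 10. → (2, 10)
5P: (2, 10) + (2, 3): same x and y₁ ≡ -y₂, so the sum is 𝒪.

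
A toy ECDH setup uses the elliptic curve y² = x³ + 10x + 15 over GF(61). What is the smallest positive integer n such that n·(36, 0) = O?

2P: (36, 0) + (36, 0): same x and y₁ ≡ -y₂, so the sum is O.
2P = O, so the order is 2.

2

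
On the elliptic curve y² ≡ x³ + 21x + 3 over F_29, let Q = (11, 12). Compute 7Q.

(14, 24)

Double-and-add on 7 = (111)₂. Start with Q = (11, 12) for the leading 1-bit.
double: tangent at (11, 12): λ = (3·11² + 21)/(2·12) ≡ 7/24. 24⁻¹ ≡ 23 (mod 29) since 24·23 = 552 ≡ 1, so λ ≡ 7·23 ≡ 16.
  x = λ² - 11 - 11 = 256 - 22 ≡ 2; y = λ·(11 - 2) - 12 ≡ 16. → (2, 16)
add Q: (2, 16) + (11, 12). λ = (12 - 16)/(11 - 2) ≡ 25/9 mod 29. 9⁻¹ ≡ 13 (mod 29) since 9·13 = 117 ≡ 1, so λ ≡ 6.
  x = λ² - 2 - 11 = 36 - 13 ≡ 23; y = λ·(2 - 23) - 16 ≡ 3. → (23, 3)
double: tangent at (23, 3): λ = (3·23² + 21)/(2·3) ≡ 13/6. 6⁻¹ ≡ 5 (mod 29) since 6·5 = 30 ≡ 1, so λ ≡ 13·5 ≡ 7.
  x = λ² - 23 - 23 = 49 - 46 ≡ 3; y = λ·(23 - 3) - 3 ≡ 21. → (3, 21)
add Q: (3, 21) + (11, 12). λ = (12 - 21)/(11 - 3) ≡ 20/8 mod 29. 8⁻¹ ≡ 11 (mod 29), so λ ≡ 17.
  x = λ² - 3 - 11 = 289 - 14 ≡ 14; y = λ·(3 - 14) - 21 ≡ 24. → (14, 24)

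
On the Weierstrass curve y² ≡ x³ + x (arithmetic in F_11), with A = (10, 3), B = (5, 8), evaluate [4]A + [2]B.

First 4A:
Repeated addition: build up to 4A.
2A: tangent at (10, 3): λ = (3·10² + 1)/(2·3) ≡ 4/6. 6⁻¹ ≡ 2 (mod 11) since 6·2 = 12 ≡ 1, so λ ≡ 4·2 ≡ 8.
  x = λ² - 10 - 10 = 64 - 20 ≡ 0; y = λ·(10 - 0) - 3 ≡ 0. → (0, 0)
3A: (0, 0) + (10, 3). λ = (3 - 0)/(10 - 0) ≡ 3/10 mod 11. 10⁻¹ ≡ 10 (mod 11) since 10·10 = 100 ≡ 1, so λ ≡ 8.
  x = λ² - 0 - 10 = 64 - 10 ≡ 10; y = λ·(0 - 10) - 0 ≡ 8. → (10, 8)
4A: (10, 8) + (10, 3): same x and y₁ ≡ -y₂, so the sum is ∞.
4A = ∞.
Next 2B:
Repeated addition: build up to 2B.
2B: tangent at (5, 8): λ = (3·5² + 1)/(2·8) ≡ 10/5. 5⁻¹ ≡ 9 (mod 11), so λ ≡ 10·9 ≡ 2.
  x = λ² - 5 - 5 = 4 - 10 ≡ 5; y = λ·(5 - 5) - 8 ≡ 3. → (5, 3)
2B = (5, 3).
Finally 4A + 2B:
∞ + (5, 3) = (5, 3) (identity).

(5, 3)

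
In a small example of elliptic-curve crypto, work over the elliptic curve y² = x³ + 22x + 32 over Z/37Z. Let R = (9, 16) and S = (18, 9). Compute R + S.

(9, 16) + (18, 9). λ = (9 - 16)/(18 - 9) ≡ 30/9 mod 37. 9⁻¹ ≡ 33 (mod 37), so λ ≡ 28.
  x = λ² - 9 - 18 = 784 - 27 ≡ 17; y = λ·(9 - 17) - 16 ≡ 19. → (17, 19)

(17, 19)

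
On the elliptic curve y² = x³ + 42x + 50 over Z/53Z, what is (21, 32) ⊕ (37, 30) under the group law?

(21, 32) + (37, 30). λ = (30 - 32)/(37 - 21) ≡ 51/16 mod 53. 16⁻¹ ≡ 10 (mod 53) since 16·10 = 160 ≡ 1, so λ ≡ 33.
  x = λ² - 21 - 37 = 1089 - 58 ≡ 24; y = λ·(21 - 24) - 32 ≡ 28. → (24, 28)

(24, 28)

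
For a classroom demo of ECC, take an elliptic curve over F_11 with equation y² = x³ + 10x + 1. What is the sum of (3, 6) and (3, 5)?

O

The two points share x = 3 and their y-coordinates satisfy 6 + 5 ≡ 0 (mod 11), so they are inverses. Their sum is O.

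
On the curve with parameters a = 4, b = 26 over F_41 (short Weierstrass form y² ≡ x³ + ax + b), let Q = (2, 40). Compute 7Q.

Double-and-add on 7 = (111)₂. Start with Q = (2, 40) for the leading 1-bit.
double: tangent at (2, 40): λ = (3·2² + 4)/(2·40) ≡ 16/39. 39⁻¹ ≡ 20 (mod 41), so λ ≡ 16·20 ≡ 33.
  x = λ² - 2 - 2 = 1089 - 4 ≡ 19; y = λ·(2 - 19) - 40 ≡ 14. → (19, 14)
add Q: (19, 14) + (2, 40). λ = (40 - 14)/(2 - 19) ≡ 26/24 mod 41. 24⁻¹ ≡ 12 (mod 41) since 24·12 = 288 ≡ 1, so λ ≡ 25.
  x = λ² - 19 - 2 = 625 - 21 ≡ 30; y = λ·(19 - 30) - 14 ≡ 39. → (30, 39)
double: tangent at (30, 39): λ = (3·30² + 4)/(2·39) ≡ 39/37. 37⁻¹ ≡ 10 (mod 41), so λ ≡ 39·10 ≡ 21.
  x = λ² - 30 - 30 = 441 - 60 ≡ 12; y = λ·(30 - 12) - 39 ≡ 11. → (12, 11)
add Q: (12, 11) + (2, 40). λ = (40 - 11)/(2 - 12) ≡ 29/31 mod 41. 31⁻¹ ≡ 4 (mod 41), so λ ≡ 34.
  x = λ² - 12 - 2 = 1156 - 14 ≡ 35; y = λ·(12 - 35) - 11 ≡ 27. → (35, 27)

(35, 27)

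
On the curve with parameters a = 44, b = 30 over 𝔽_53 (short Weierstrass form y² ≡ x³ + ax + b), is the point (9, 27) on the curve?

y² = 27² ≡ 40; x³ + 44x + 30 = 1155 ≡ 42 (mod 53). 40 ≠ 42.

no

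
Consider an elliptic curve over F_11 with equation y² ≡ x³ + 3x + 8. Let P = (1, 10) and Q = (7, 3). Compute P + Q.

(1, 1)

(1, 10) + (7, 3). λ = (3 - 10)/(7 - 1) ≡ 4/6 mod 11. 6⁻¹ ≡ 2 (mod 11) since 6·2 = 12 ≡ 1, so λ ≡ 8.
  x = λ² - 1 - 7 = 64 - 8 ≡ 1; y = λ·(1 - 1) - 10 ≡ 1. → (1, 1)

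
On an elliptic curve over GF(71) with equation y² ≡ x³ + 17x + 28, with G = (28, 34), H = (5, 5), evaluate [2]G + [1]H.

(22, 20)

First 2G:
Repeated addition: build up to 2G.
2G: tangent at (28, 34): λ = (3·28² + 17)/(2·34) ≡ 26/68. 68⁻¹ ≡ 47 (mod 71) since 68·47 = 3196 ≡ 1, so λ ≡ 26·47 ≡ 15.
  x = λ² - 28 - 28 = 225 - 56 ≡ 27; y = λ·(28 - 27) - 34 ≡ 52. → (27, 52)
2G = (27, 52).
Finally 2G + H:
(27, 52) + (5, 5). λ = (5 - 52)/(5 - 27) ≡ 24/49 mod 71. 49⁻¹ ≡ 29 (mod 71), so λ ≡ 57.
  x = λ² - 27 - 5 = 3249 - 32 ≡ 22; y = λ·(27 - 22) - 52 ≡ 20. → (22, 20)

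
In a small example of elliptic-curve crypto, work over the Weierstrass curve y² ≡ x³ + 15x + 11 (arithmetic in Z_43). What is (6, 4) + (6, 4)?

(2, 36)

tangent at (6, 4): λ = (3·6² + 15)/(2·4) ≡ 37/8. 8⁻¹ ≡ 27 (mod 43), so λ ≡ 37·27 ≡ 10.
  x = λ² - 6 - 6 = 100 - 12 ≡ 2; y = λ·(6 - 2) - 4 ≡ 36. → (2, 36)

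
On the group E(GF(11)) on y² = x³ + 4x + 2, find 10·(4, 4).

Write G = (4, 4).
Double-and-add on 10 = (1010)₂. Start with G = (4, 4) for the leading 1-bit.
double: tangent at (4, 4): λ = (3·4² + 4)/(2·4) ≡ 8/8. 8⁻¹ ≡ 7 (mod 11), so λ ≡ 8·7 ≡ 1.
  x = λ² - 4 - 4 = 1 - 8 ≡ 4; y = λ·(4 - 4) - 4 ≡ 7. → (4, 7)
double: tangent at (4, 7): λ = (3·4² + 4)/(2·7) ≡ 8/3. 3⁻¹ ≡ 4 (mod 11), so λ ≡ 8·4 ≡ 10.
  x = λ² - 4 - 4 = 100 - 8 ≡ 4; y = λ·(4 - 4) - 7 ≡ 4. → (4, 4)
add G: tangent at (4, 4): λ = (3·4² + 4)/(2·4) ≡ 8/8. 8⁻¹ ≡ 7 (mod 11), so λ ≡ 8·7 ≡ 1.
  x = λ² - 4 - 4 = 1 - 8 ≡ 4; y = λ·(4 - 4) - 4 ≡ 7. → (4, 7)
double: tangent at (4, 7): λ = (3·4² + 4)/(2·7) ≡ 8/3. 3⁻¹ ≡ 4 (mod 11) since 3·4 = 12 ≡ 1, so λ ≡ 8·4 ≡ 10.
  x = λ² - 4 - 4 = 100 - 8 ≡ 4; y = λ·(4 - 4) - 7 ≡ 4. → (4, 4)

(4, 4)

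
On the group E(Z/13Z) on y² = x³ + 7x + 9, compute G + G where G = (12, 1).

tangent at (12, 1): λ = (3·12² + 7)/(2·1) ≡ 10/2. 2⁻¹ ≡ 7 (mod 13), so λ ≡ 10·7 ≡ 5.
  x = λ² - 12 - 12 = 25 - 24 ≡ 1; y = λ·(12 - 1) - 1 ≡ 2. → (1, 2)

(1, 2)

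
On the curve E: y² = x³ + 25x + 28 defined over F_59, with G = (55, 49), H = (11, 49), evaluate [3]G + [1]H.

First 3G:
Repeated addition: build up to 3G.
2G: tangent at (55, 49): λ = (3·55² + 25)/(2·49) ≡ 14/39. 39⁻¹ ≡ 56 (mod 59), so λ ≡ 14·56 ≡ 17.
  x = λ² - 55 - 55 = 289 - 110 ≡ 2; y = λ·(55 - 2) - 49 ≡ 26. → (2, 26)
3G: (2, 26) + (55, 49). λ = (49 - 26)/(55 - 2) ≡ 23/53 mod 59. 53⁻¹ ≡ 49 (mod 59), so λ ≡ 6.
  x = λ² - 2 - 55 = 36 - 57 ≡ 38; y = λ·(2 - 38) - 26 ≡ 53. → (38, 53)
3G = (38, 53).
Finally 3G + H:
(38, 53) + (11, 49). λ = (49 - 53)/(11 - 38) ≡ 55/32 mod 59. 32⁻¹ ≡ 24 (mod 59), so λ ≡ 22.
  x = λ² - 38 - 11 = 484 - 49 ≡ 22; y = λ·(38 - 22) - 53 ≡ 4. → (22, 4)

(22, 4)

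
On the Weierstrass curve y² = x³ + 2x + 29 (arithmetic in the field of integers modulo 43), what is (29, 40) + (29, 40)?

tangent at (29, 40): λ = (3·29² + 2)/(2·40) ≡ 31/37. 37⁻¹ ≡ 7 (mod 43), so λ ≡ 31·7 ≡ 2.
  x = λ² - 29 - 29 = 4 - 58 ≡ 32; y = λ·(29 - 32) - 40 ≡ 40. → (32, 40)

(32, 40)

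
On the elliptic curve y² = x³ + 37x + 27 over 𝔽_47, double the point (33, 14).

tangent at (33, 14): λ = (3·33² + 37)/(2·14) ≡ 14/28. 28⁻¹ ≡ 42 (mod 47), so λ ≡ 14·42 ≡ 24.
  x = λ² - 33 - 33 = 576 - 66 ≡ 40; y = λ·(33 - 40) - 14 ≡ 6. → (40, 6)

(40, 6)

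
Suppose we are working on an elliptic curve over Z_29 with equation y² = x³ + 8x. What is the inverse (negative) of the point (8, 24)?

-(8, 24) = (8, -24 mod 29) = (8, 5).

(8, 5)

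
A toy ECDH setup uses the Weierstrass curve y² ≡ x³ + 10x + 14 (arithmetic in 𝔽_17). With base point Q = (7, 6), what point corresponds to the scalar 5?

O

Double-and-add on 5 = (101)₂. Start with Q = (7, 6) for the leading 1-bit.
double: tangent at (7, 6): λ = (3·7² + 10)/(2·6) ≡ 4/12. 12⁻¹ ≡ 10 (mod 17), so λ ≡ 4·10 ≡ 6.
  x = λ² - 7 - 7 = 36 - 14 ≡ 5; y = λ·(7 - 5) - 6 ≡ 6. → (5, 6)
double: tangent at (5, 6): λ = (3·5² + 10)/(2·6) ≡ 0/12. 12⁻¹ ≡ 10 (mod 17), so λ ≡ 0·10 ≡ 0.
  x = λ² - 5 - 5 = 0 - 10 ≡ 7; y = λ·(5 - 7) - 6 ≡ 11. → (7, 11)
add Q: (7, 11) + (7, 6): same x and y₁ ≡ -y₂, so the sum is 𝒪.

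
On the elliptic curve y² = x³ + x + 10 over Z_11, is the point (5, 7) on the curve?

no

y² = 7² ≡ 5; x³ + 1x + 10 = 140 ≡ 8 (mod 11). 5 ≠ 8.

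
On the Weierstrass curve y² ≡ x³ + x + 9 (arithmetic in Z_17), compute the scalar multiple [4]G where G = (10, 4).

Double-and-add on 4 = (100)₂. Start with G = (10, 4) for the leading 1-bit.
double: tangent at (10, 4): λ = (3·10² + 1)/(2·4) ≡ 12/8. 8⁻¹ ≡ 15 (mod 17) since 8·15 = 120 ≡ 1, so λ ≡ 12·15 ≡ 10.
  x = λ² - 10 - 10 = 100 - 20 ≡ 12; y = λ·(10 - 12) - 4 ≡ 10. → (12, 10)
double: tangent at (12, 10): λ = (3·12² + 1)/(2·10) ≡ 8/3. 3⁻¹ ≡ 6 (mod 17) since 3·6 = 18 ≡ 1, so λ ≡ 8·6 ≡ 14.
  x = λ² - 12 - 12 = 196 - 24 ≡ 2; y = λ·(12 - 2) - 10 ≡ 11. → (2, 11)

(2, 11)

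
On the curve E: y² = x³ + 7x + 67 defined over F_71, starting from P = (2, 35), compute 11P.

(2, 36)

Repeated addition: build up to 11P.
2P: tangent at (2, 35): λ = (3·2² + 7)/(2·35) ≡ 19/70. 70⁻¹ ≡ 70 (mod 71) since 70·70 = 4900 ≡ 1, so λ ≡ 19·70 ≡ 52.
  x = λ² - 2 - 2 = 2704 - 4 ≡ 2; y = λ·(2 - 2) - 35 ≡ 36. → (2, 36)
3P: (2, 36) + (2, 35): same x and y₁ ≡ -y₂, so the sum is O.
4P: O + (2, 35) = (2, 35) (identity).
5P: tangent at (2, 35): λ = (3·2² + 7)/(2·35) ≡ 19/70. 70⁻¹ ≡ 70 (mod 71) since 70·70 = 4900 ≡ 1, so λ ≡ 19·70 ≡ 52.
  x = λ² - 2 - 2 = 2704 - 4 ≡ 2; y = λ·(2 - 2) - 35 ≡ 36. → (2, 36)
6P: (2, 36) + (2, 35): same x and y₁ ≡ -y₂, so the sum is O.
7P: O + (2, 35) = (2, 35) (identity).
8P: tangent at (2, 35): λ = (3·2² + 7)/(2·35) ≡ 19/70. 70⁻¹ ≡ 70 (mod 71) since 70·70 = 4900 ≡ 1, so λ ≡ 19·70 ≡ 52.
  x = λ² - 2 - 2 = 2704 - 4 ≡ 2; y = λ·(2 - 2) - 35 ≡ 36. → (2, 36)
9P: (2, 36) + (2, 35): same x and y₁ ≡ -y₂, so the sum is O.
10P: O + (2, 35) = (2, 35) (identity).
11P: tangent at (2, 35): λ = (3·2² + 7)/(2·35) ≡ 19/70. 70⁻¹ ≡ 70 (mod 71) since 70·70 = 4900 ≡ 1, so λ ≡ 19·70 ≡ 52.
  x = λ² - 2 - 2 = 2704 - 4 ≡ 2; y = λ·(2 - 2) - 35 ≡ 36. → (2, 36)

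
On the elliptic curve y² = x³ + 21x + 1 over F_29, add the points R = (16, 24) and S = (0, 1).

(16, 24) + (0, 1). λ = (1 - 24)/(0 - 16) ≡ 6/13 mod 29. 13⁻¹ ≡ 9 (mod 29), so λ ≡ 25.
  x = λ² - 16 - 0 = 625 - 16 ≡ 0; y = λ·(16 - 0) - 24 ≡ 28. → (0, 28)

(0, 28)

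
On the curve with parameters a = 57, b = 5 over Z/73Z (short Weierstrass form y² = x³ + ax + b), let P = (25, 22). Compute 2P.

(15, 72)

tangent at (25, 22): λ = (3·25² + 57)/(2·22) ≡ 34/44. 44⁻¹ ≡ 5 (mod 73), so λ ≡ 34·5 ≡ 24.
  x = λ² - 25 - 25 = 576 - 50 ≡ 15; y = λ·(25 - 15) - 22 ≡ 72. → (15, 72)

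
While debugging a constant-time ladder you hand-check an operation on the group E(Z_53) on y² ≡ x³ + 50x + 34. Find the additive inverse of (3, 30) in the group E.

(3, 23)

-(3, 30) = (3, -30 mod 53) = (3, 23).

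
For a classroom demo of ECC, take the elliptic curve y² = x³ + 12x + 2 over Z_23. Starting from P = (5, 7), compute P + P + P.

Repeated addition: build up to 3P.
2P: tangent at (5, 7): λ = (3·5² + 12)/(2·7) ≡ 18/14. 14⁻¹ ≡ 5 (mod 23), so λ ≡ 18·5 ≡ 21.
  x = λ² - 5 - 5 = 441 - 10 ≡ 17; y = λ·(5 - 17) - 7 ≡ 17. → (17, 17)
3P: (17, 17) + (5, 7). λ = (7 - 17)/(5 - 17) ≡ 13/11 mod 23. 11⁻¹ ≡ 21 (mod 23), so λ ≡ 20.
  x = λ² - 17 - 5 = 400 - 22 ≡ 10; y = λ·(17 - 10) - 17 ≡ 8. → (10, 8)

(10, 8)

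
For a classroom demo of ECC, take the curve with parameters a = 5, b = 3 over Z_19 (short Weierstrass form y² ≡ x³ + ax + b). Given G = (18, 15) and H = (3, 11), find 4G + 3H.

First 4G:
Repeated addition: build up to 4G.
2G: tangent at (18, 15): λ = (3·18² + 5)/(2·15) ≡ 8/11. 11⁻¹ ≡ 7 (mod 19), so λ ≡ 8·7 ≡ 18.
  x = λ² - 18 - 18 = 324 - 36 ≡ 3; y = λ·(18 - 3) - 15 ≡ 8. → (3, 8)
3G: (3, 8) + (18, 15). λ = (15 - 8)/(18 - 3) ≡ 7/15 mod 19. 15⁻¹ ≡ 14 (mod 19), so λ ≡ 3.
  x = λ² - 3 - 18 = 9 - 21 ≡ 7; y = λ·(3 - 7) - 8 ≡ 18. → (7, 18)
4G: (7, 18) + (18, 15). λ = (15 - 18)/(18 - 7) ≡ 16/11 mod 19. 11⁻¹ ≡ 7 (mod 19) since 11·7 = 77 ≡ 1, so λ ≡ 17.
  x = λ² - 7 - 18 = 289 - 25 ≡ 17; y = λ·(7 - 17) - 18 ≡ 2. → (17, 2)
4G = (17, 2).
Next 3H:
Repeated addition: build up to 3H.
2H: tangent at (3, 11): λ = (3·3² + 5)/(2·11) ≡ 13/3. 3⁻¹ ≡ 13 (mod 19), so λ ≡ 13·13 ≡ 17.
  x = λ² - 3 - 3 = 289 - 6 ≡ 17; y = λ·(3 - 17) - 11 ≡ 17. → (17, 17)
3H: (17, 17) + (3, 11). λ = (11 - 17)/(3 - 17) ≡ 13/5 mod 19. 5⁻¹ ≡ 4 (mod 19) since 5·4 = 20 ≡ 1, so λ ≡ 14.
  x = λ² - 17 - 3 = 196 - 20 ≡ 5; y = λ·(17 - 5) - 17 ≡ 18. → (5, 18)
3H = (5, 18).
Finally 4G + 3H:
(17, 2) + (5, 18). λ = (18 - 2)/(5 - 17) ≡ 16/7 mod 19. 7⁻¹ ≡ 11 (mod 19), so λ ≡ 5.
  x = λ² - 17 - 5 = 25 - 22 ≡ 3; y = λ·(17 - 3) - 2 ≡ 11. → (3, 11)

(3, 11)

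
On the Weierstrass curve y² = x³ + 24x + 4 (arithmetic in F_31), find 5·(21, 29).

(0, 2)

Write P = (21, 29).
Double-and-add on 5 = (101)₂. Start with P = (21, 29) for the leading 1-bit.
double: tangent at (21, 29): λ = (3·21² + 24)/(2·29) ≡ 14/27. 27⁻¹ ≡ 23 (mod 31), so λ ≡ 14·23 ≡ 12.
  x = λ² - 21 - 21 = 144 - 42 ≡ 9; y = λ·(21 - 9) - 29 ≡ 22. → (9, 22)
double: tangent at (9, 22): λ = (3·9² + 24)/(2·22) ≡ 19/13. 13⁻¹ ≡ 12 (mod 31), so λ ≡ 19·12 ≡ 11.
  x = λ² - 9 - 9 = 121 - 18 ≡ 10; y = λ·(9 - 10) - 22 ≡ 29. → (10, 29)
add P: (10, 29) + (21, 29). λ = (29 - 29)/(21 - 10) ≡ 0/11 mod 31. 11⁻¹ ≡ 17 (mod 31) since 11·17 = 187 ≡ 1, so λ ≡ 0.
  x = λ² - 10 - 21 = 0 - 31 ≡ 0; y = λ·(10 - 0) - 29 ≡ 2. → (0, 2)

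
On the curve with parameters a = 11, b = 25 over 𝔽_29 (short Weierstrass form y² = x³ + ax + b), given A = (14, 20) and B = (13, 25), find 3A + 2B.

(27, 13)

First 3A:
Repeated addition: build up to 3A.
2A: tangent at (14, 20): λ = (3·14² + 11)/(2·20) ≡ 19/11. 11⁻¹ ≡ 8 (mod 29) since 11·8 = 88 ≡ 1, so λ ≡ 19·8 ≡ 7.
  x = λ² - 14 - 14 = 49 - 28 ≡ 21; y = λ·(14 - 21) - 20 ≡ 18. → (21, 18)
3A: (21, 18) + (14, 20). λ = (20 - 18)/(14 - 21) ≡ 2/22 mod 29. 22⁻¹ ≡ 4 (mod 29), so λ ≡ 8.
  x = λ² - 21 - 14 = 64 - 35 ≡ 0; y = λ·(21 - 0) - 18 ≡ 5. → (0, 5)
3A = (0, 5).
Next 2B:
Repeated addition: build up to 2B.
2B: tangent at (13, 25): λ = (3·13² + 11)/(2·25) ≡ 25/21. 21⁻¹ ≡ 18 (mod 29), so λ ≡ 25·18 ≡ 15.
  x = λ² - 13 - 13 = 225 - 26 ≡ 25; y = λ·(13 - 25) - 25 ≡ 27. → (25, 27)
2B = (25, 27).
Finally 3A + 2B:
(0, 5) + (25, 27). λ = (27 - 5)/(25 - 0) ≡ 22/25 mod 29. 25⁻¹ ≡ 7 (mod 29) since 25·7 = 175 ≡ 1, so λ ≡ 9.
  x = λ² - 0 - 25 = 81 - 25 ≡ 27; y = λ·(0 - 27) - 5 ≡ 13. → (27, 13)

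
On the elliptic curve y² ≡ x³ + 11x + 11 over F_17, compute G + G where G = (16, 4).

tangent at (16, 4): λ = (3·16² + 11)/(2·4) ≡ 14/8. 8⁻¹ ≡ 15 (mod 17) since 8·15 = 120 ≡ 1, so λ ≡ 14·15 ≡ 6.
  x = λ² - 16 - 16 = 36 - 32 ≡ 4; y = λ·(16 - 4) - 4 ≡ 0. → (4, 0)

(4, 0)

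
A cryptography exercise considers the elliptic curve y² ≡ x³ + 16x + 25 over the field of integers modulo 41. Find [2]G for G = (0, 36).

(37, 15)

tangent at (0, 36): λ = (3·0² + 16)/(2·36) ≡ 16/31. 31⁻¹ ≡ 4 (mod 41), so λ ≡ 16·4 ≡ 23.
  x = λ² - 0 - 0 = 529 - 0 ≡ 37; y = λ·(0 - 37) - 36 ≡ 15. → (37, 15)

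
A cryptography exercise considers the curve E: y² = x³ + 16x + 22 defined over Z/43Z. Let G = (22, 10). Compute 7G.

(9, 11)

Repeated addition: build up to 7G.
2G: tangent at (22, 10): λ = (3·22² + 16)/(2·10) ≡ 6/20. 20⁻¹ ≡ 28 (mod 43) since 20·28 = 560 ≡ 1, so λ ≡ 6·28 ≡ 39.
  x = λ² - 22 - 22 = 1521 - 44 ≡ 15; y = λ·(22 - 15) - 10 ≡ 5. → (15, 5)
3G: (15, 5) + (22, 10). λ = (10 - 5)/(22 - 15) ≡ 5/7 mod 43. 7⁻¹ ≡ 37 (mod 43) since 7·37 = 259 ≡ 1, so λ ≡ 13.
  x = λ² - 15 - 22 = 169 - 37 ≡ 3; y = λ·(15 - 3) - 5 ≡ 22. → (3, 22)
4G: (3, 22) + (22, 10). λ = (10 - 22)/(22 - 3) ≡ 31/19 mod 43. 19⁻¹ ≡ 34 (mod 43), so λ ≡ 22.
  x = λ² - 3 - 22 = 484 - 25 ≡ 29; y = λ·(3 - 29) - 22 ≡ 8. → (29, 8)
5G: (29, 8) + (22, 10). λ = (10 - 8)/(22 - 29) ≡ 2/36 mod 43. 36⁻¹ ≡ 6 (mod 43) since 36·6 = 216 ≡ 1, so λ ≡ 12.
  x = λ² - 29 - 22 = 144 - 51 ≡ 7; y = λ·(29 - 7) - 8 ≡ 41. → (7, 41)
6G: (7, 41) + (22, 10). λ = (10 - 41)/(22 - 7) ≡ 12/15 mod 43. 15⁻¹ ≡ 23 (mod 43) since 15·23 = 345 ≡ 1, so λ ≡ 18.
  x = λ² - 7 - 22 = 324 - 29 ≡ 37; y = λ·(7 - 37) - 41 ≡ 21. → (37, 21)
7G: (37, 21) + (22, 10). λ = (10 - 21)/(22 - 37) ≡ 32/28 mod 43. 28⁻¹ ≡ 20 (mod 43), so λ ≡ 38.
  x = λ² - 37 - 22 = 1444 - 59 ≡ 9; y = λ·(37 - 9) - 21 ≡ 11. → (9, 11)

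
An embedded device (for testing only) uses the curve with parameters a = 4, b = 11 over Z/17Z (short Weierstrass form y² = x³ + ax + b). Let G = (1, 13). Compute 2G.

tangent at (1, 13): λ = (3·1² + 4)/(2·13) ≡ 7/9. 9⁻¹ ≡ 2 (mod 17), so λ ≡ 7·2 ≡ 14.
  x = λ² - 1 - 1 = 196 - 2 ≡ 7; y = λ·(1 - 7) - 13 ≡ 5. → (7, 5)

(7, 5)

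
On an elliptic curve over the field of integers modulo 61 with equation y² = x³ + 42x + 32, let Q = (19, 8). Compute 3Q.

(31, 36)

Repeated addition: build up to 3Q.
2Q: tangent at (19, 8): λ = (3·19² + 42)/(2·8) ≡ 27/16. 16⁻¹ ≡ 42 (mod 61) since 16·42 = 672 ≡ 1, so λ ≡ 27·42 ≡ 36.
  x = λ² - 19 - 19 = 1296 - 38 ≡ 38; y = λ·(19 - 38) - 8 ≡ 40. → (38, 40)
3Q: (38, 40) + (19, 8). λ = (8 - 40)/(19 - 38) ≡ 29/42 mod 61. 42⁻¹ ≡ 16 (mod 61), so λ ≡ 37.
  x = λ² - 38 - 19 = 1369 - 57 ≡ 31; y = λ·(38 - 31) - 40 ≡ 36. → (31, 36)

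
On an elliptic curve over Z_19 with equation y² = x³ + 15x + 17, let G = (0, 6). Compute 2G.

(17, 6)

tangent at (0, 6): λ = (3·0² + 15)/(2·6) ≡ 15/12. 12⁻¹ ≡ 8 (mod 19), so λ ≡ 15·8 ≡ 6.
  x = λ² - 0 - 0 = 36 - 0 ≡ 17; y = λ·(0 - 17) - 6 ≡ 6. → (17, 6)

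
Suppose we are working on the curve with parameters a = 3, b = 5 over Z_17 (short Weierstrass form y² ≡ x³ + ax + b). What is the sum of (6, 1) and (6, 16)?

The two points share x = 6 and their y-coordinates satisfy 1 + 16 ≡ 0 (mod 17), so they are inverses. Their sum is O.

O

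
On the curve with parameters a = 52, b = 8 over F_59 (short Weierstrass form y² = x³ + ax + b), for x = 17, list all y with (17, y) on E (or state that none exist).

none

x³ + 52x + 8 = 5805 ≡ 23 (mod 59).
23 is a non-residue mod 59; no y exists.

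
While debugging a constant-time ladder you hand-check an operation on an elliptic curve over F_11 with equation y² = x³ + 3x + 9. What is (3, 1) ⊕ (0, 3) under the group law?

(6, 1)

(3, 1) + (0, 3). λ = (3 - 1)/(0 - 3) ≡ 2/8 mod 11. 8⁻¹ ≡ 7 (mod 11), so λ ≡ 3.
  x = λ² - 3 - 0 = 9 - 3 ≡ 6; y = λ·(3 - 6) - 1 ≡ 1. → (6, 1)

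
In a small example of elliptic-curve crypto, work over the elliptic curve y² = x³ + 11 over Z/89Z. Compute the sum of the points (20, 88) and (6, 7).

(27, 5)

(20, 88) + (6, 7). λ = (7 - 88)/(6 - 20) ≡ 8/75 mod 89. 75⁻¹ ≡ 19 (mod 89), so λ ≡ 63.
  x = λ² - 20 - 6 = 3969 - 26 ≡ 27; y = λ·(20 - 27) - 88 ≡ 5. → (27, 5)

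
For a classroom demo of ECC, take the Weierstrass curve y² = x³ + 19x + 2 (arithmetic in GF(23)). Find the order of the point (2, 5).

2P: tangent at (2, 5): λ = (3·2² + 19)/(2·5) ≡ 8/10. 10⁻¹ ≡ 7 (mod 23) since 10·7 = 70 ≡ 1, so λ ≡ 8·7 ≡ 10.
  x = λ² - 2 - 2 = 100 - 4 ≡ 4; y = λ·(2 - 4) - 5 ≡ 21. → (4, 21)
3P: (4, 21) + (2, 5). λ = (5 - 21)/(2 - 4) ≡ 7/21 mod 23. 21⁻¹ ≡ 11 (mod 23), so λ ≡ 8.
  x = λ² - 4 - 2 = 64 - 6 ≡ 12; y = λ·(4 - 12) - 21 ≡ 7. → (12, 7)
4P: (12, 7) + (2, 5). λ = (5 - 7)/(2 - 12) ≡ 21/13 mod 23. 13⁻¹ ≡ 16 (mod 23), so λ ≡ 14.
  x = λ² - 12 - 2 = 196 - 14 ≡ 21; y = λ·(12 - 21) - 7 ≡ 5. → (21, 5)
5P: (21, 5) + (2, 5). λ = (5 - 5)/(2 - 21) ≡ 0/4 mod 23. 4⁻¹ ≡ 6 (mod 23) since 4·6 = 24 ≡ 1, so λ ≡ 0.
  x = λ² - 21 - 2 = 0 - 23 ≡ 0; y = λ·(21 - 0) - 5 ≡ 18. → (0, 18)
6P: (0, 18) + (2, 5). λ = (5 - 18)/(2 - 0) ≡ 10/2 mod 23. 2⁻¹ ≡ 12 (mod 23), so λ ≡ 5.
  x = λ² - 0 - 2 = 25 - 2 ≡ 0; y = λ·(0 - 0) - 18 ≡ 5. → (0, 5)
7P: (0, 5) + (2, 5). λ = (5 - 5)/(2 - 0) ≡ 0/2 mod 23. 2⁻¹ ≡ 12 (mod 23), so λ ≡ 0.
  x = λ² - 0 - 2 = 0 - 2 ≡ 21; y = λ·(0 - 21) - 5 ≡ 18. → (21, 18)
8P: (21, 18) + (2, 5). λ = (5 - 18)/(2 - 21) ≡ 10/4 mod 23. 4⁻¹ ≡ 6 (mod 23) since 4·6 = 24 ≡ 1, so λ ≡ 14.
  x = λ² - 21 - 2 = 196 - 23 ≡ 12; y = λ·(21 - 12) - 18 ≡ 16. → (12, 16)
9P: (12, 16) + (2, 5). λ = (5 - 16)/(2 - 12) ≡ 12/13 mod 23. 13⁻¹ ≡ 16 (mod 23) since 13·16 = 208 ≡ 1, so λ ≡ 8.
  x = λ² - 12 - 2 = 64 - 14 ≡ 4; y = λ·(12 - 4) - 16 ≡ 2. → (4, 2)
10P: (4, 2) + (2, 5). λ = (5 - 2)/(2 - 4) ≡ 3/21 mod 23. 21⁻¹ ≡ 11 (mod 23) since 21·11 = 231 ≡ 1, so λ ≡ 10.
  x = λ² - 4 - 2 = 100 - 6 ≡ 2; y = λ·(4 - 2) - 2 ≡ 18. → (2, 18)
11P: (2, 18) + (2, 5): same x and y₁ ≡ -y₂, so the sum is O.
11P = O, so the order is 11.

11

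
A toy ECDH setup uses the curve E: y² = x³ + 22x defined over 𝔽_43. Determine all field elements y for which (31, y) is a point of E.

x³ + 22x + 0 = 30473 ≡ 29 (mod 43).
29 is a non-residue mod 43; no y exists.

none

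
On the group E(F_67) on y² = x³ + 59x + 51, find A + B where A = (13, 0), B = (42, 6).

(13, 0) + (42, 6). λ = (6 - 0)/(42 - 13) ≡ 6/29 mod 67. 29⁻¹ ≡ 37 (mod 67), so λ ≡ 21.
  x = λ² - 13 - 42 = 441 - 55 ≡ 51; y = λ·(13 - 51) - 0 ≡ 6. → (51, 6)

(51, 6)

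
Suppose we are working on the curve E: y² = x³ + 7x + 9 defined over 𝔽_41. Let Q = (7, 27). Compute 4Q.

(20, 21)

Repeated addition: build up to 4Q.
2Q: tangent at (7, 27): λ = (3·7² + 7)/(2·27) ≡ 31/13. 13⁻¹ ≡ 19 (mod 41), so λ ≡ 31·19 ≡ 15.
  x = λ² - 7 - 7 = 225 - 14 ≡ 6; y = λ·(7 - 6) - 27 ≡ 29. → (6, 29)
3Q: (6, 29) + (7, 27). λ = (27 - 29)/(7 - 6) ≡ 39/1 mod 41. 1⁻¹ ≡ 1 (mod 41), so λ ≡ 39.
  x = λ² - 6 - 7 = 1521 - 13 ≡ 32; y = λ·(6 - 32) - 29 ≡ 23. → (32, 23)
4Q: (32, 23) + (7, 27). λ = (27 - 23)/(7 - 32) ≡ 4/16 mod 41. 16⁻¹ ≡ 18 (mod 41) since 16·18 = 288 ≡ 1, so λ ≡ 31.
  x = λ² - 32 - 7 = 961 - 39 ≡ 20; y = λ·(32 - 20) - 23 ≡ 21. → (20, 21)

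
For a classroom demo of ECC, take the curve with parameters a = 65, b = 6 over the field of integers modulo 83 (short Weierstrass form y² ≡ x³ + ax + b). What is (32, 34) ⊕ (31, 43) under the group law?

(32, 34) + (31, 43). λ = (43 - 34)/(31 - 32) ≡ 9/82 mod 83. 82⁻¹ ≡ 82 (mod 83), so λ ≡ 74.
  x = λ² - 32 - 31 = 5476 - 63 ≡ 18; y = λ·(32 - 18) - 34 ≡ 6. → (18, 6)

(18, 6)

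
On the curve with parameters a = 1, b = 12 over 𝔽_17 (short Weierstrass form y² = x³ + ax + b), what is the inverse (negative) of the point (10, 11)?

-(10, 11) = (10, -11 mod 17) = (10, 6).

(10, 6)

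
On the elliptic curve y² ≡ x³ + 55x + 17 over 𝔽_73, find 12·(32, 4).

Write P = (32, 4).
Repeated addition: build up to 12P.
2P: tangent at (32, 4): λ = (3·32² + 55)/(2·4) ≡ 61/8. 8⁻¹ ≡ 64 (mod 73) since 8·64 = 512 ≡ 1, so λ ≡ 61·64 ≡ 35.
  x = λ² - 32 - 32 = 1225 - 64 ≡ 66; y = λ·(32 - 66) - 4 ≡ 47. → (66, 47)
3P: (66, 47) + (32, 4). λ = (4 - 47)/(32 - 66) ≡ 30/39 mod 73. 39⁻¹ ≡ 15 (mod 73) since 39·15 = 585 ≡ 1, so λ ≡ 12.
  x = λ² - 66 - 32 = 144 - 98 ≡ 46; y = λ·(66 - 46) - 47 ≡ 47. → (46, 47)
4P: (46, 47) + (32, 4). λ = (4 - 47)/(32 - 46) ≡ 30/59 mod 73. 59⁻¹ ≡ 26 (mod 73) since 59·26 = 1534 ≡ 1, so λ ≡ 50.
  x = λ² - 46 - 32 = 2500 - 78 ≡ 13; y = λ·(46 - 13) - 47 ≡ 70. → (13, 70)
5P: (13, 70) + (32, 4). λ = (4 - 70)/(32 - 13) ≡ 7/19 mod 73. 19⁻¹ ≡ 50 (mod 73) since 19·50 = 950 ≡ 1, so λ ≡ 58.
  x = λ² - 13 - 32 = 3364 - 45 ≡ 34; y = λ·(13 - 34) - 70 ≡ 26. → (34, 26)
6P: (34, 26) + (32, 4). λ = (4 - 26)/(32 - 34) ≡ 51/71 mod 73. 71⁻¹ ≡ 36 (mod 73) since 71·36 = 2556 ≡ 1, so λ ≡ 11.
  x = λ² - 34 - 32 = 121 - 66 ≡ 55; y = λ·(34 - 55) - 26 ≡ 35. → (55, 35)
7P: (55, 35) + (32, 4). λ = (4 - 35)/(32 - 55) ≡ 42/50 mod 73. 50⁻¹ ≡ 19 (mod 73), so λ ≡ 68.
  x = λ² - 55 - 32 = 4624 - 87 ≡ 11; y = λ·(55 - 11) - 35 ≡ 37. → (11, 37)
8P: (11, 37) + (32, 4). λ = (4 - 37)/(32 - 11) ≡ 40/21 mod 73. 21⁻¹ ≡ 7 (mod 73), so λ ≡ 61.
  x = λ² - 11 - 32 = 3721 - 43 ≡ 28; y = λ·(11 - 28) - 37 ≡ 21. → (28, 21)
9P: (28, 21) + (32, 4). λ = (4 - 21)/(32 - 28) ≡ 56/4 mod 73. 4⁻¹ ≡ 55 (mod 73) since 4·55 = 220 ≡ 1, so λ ≡ 14.
  x = λ² - 28 - 32 = 196 - 60 ≡ 63; y = λ·(28 - 63) - 21 ≡ 0. → (63, 0)
10P: (63, 0) + (32, 4). λ = (4 - 0)/(32 - 63) ≡ 4/42 mod 73. 42⁻¹ ≡ 40 (mod 73), so λ ≡ 14.
  x = λ² - 63 - 32 = 196 - 95 ≡ 28; y = λ·(63 - 28) - 0 ≡ 52. → (28, 52)
11P: (28, 52) + (32, 4). λ = (4 - 52)/(32 - 28) ≡ 25/4 mod 73. 4⁻¹ ≡ 55 (mod 73), so λ ≡ 61.
  x = λ² - 28 - 32 = 3721 - 60 ≡ 11; y = λ·(28 - 11) - 52 ≡ 36. → (11, 36)
12P: (11, 36) + (32, 4). λ = (4 - 36)/(32 - 11) ≡ 41/21 mod 73. 21⁻¹ ≡ 7 (mod 73) since 21·7 = 147 ≡ 1, so λ ≡ 68.
  x = λ² - 11 - 32 = 4624 - 43 ≡ 55; y = λ·(11 - 55) - 36 ≡ 38. → (55, 38)

(55, 38)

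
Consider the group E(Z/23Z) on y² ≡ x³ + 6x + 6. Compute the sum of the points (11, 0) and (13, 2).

(11, 0) + (13, 2). λ = (2 - 0)/(13 - 11) ≡ 2/2 mod 23. 2⁻¹ ≡ 12 (mod 23), so λ ≡ 1.
  x = λ² - 11 - 13 = 1 - 24 ≡ 0; y = λ·(11 - 0) - 0 ≡ 11. → (0, 11)

(0, 11)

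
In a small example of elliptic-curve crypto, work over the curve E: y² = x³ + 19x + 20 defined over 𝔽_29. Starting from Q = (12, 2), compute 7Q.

(0, 7)

Double-and-add on 7 = (111)₂. Start with Q = (12, 2) for the leading 1-bit.
double: tangent at (12, 2): λ = (3·12² + 19)/(2·2) ≡ 16/4. 4⁻¹ ≡ 22 (mod 29), so λ ≡ 16·22 ≡ 4.
  x = λ² - 12 - 12 = 16 - 24 ≡ 21; y = λ·(12 - 21) - 2 ≡ 20. → (21, 20)
add Q: (21, 20) + (12, 2). λ = (2 - 20)/(12 - 21) ≡ 11/20 mod 29. 20⁻¹ ≡ 16 (mod 29), so λ ≡ 2.
  x = λ² - 21 - 12 = 4 - 33 ≡ 0; y = λ·(21 - 0) - 20 ≡ 22. → (0, 22)
double: tangent at (0, 22): λ = (3·0² + 19)/(2·22) ≡ 19/15. 15⁻¹ ≡ 2 (mod 29), so λ ≡ 19·2 ≡ 9.
  x = λ² - 0 - 0 = 81 - 0 ≡ 23; y = λ·(0 - 23) - 22 ≡ 3. → (23, 3)
add Q: (23, 3) + (12, 2). λ = (2 - 3)/(12 - 23) ≡ 28/18 mod 29. 18⁻¹ ≡ 21 (mod 29), so λ ≡ 8.
  x = λ² - 23 - 12 = 64 - 35 ≡ 0; y = λ·(23 - 0) - 3 ≡ 7. → (0, 7)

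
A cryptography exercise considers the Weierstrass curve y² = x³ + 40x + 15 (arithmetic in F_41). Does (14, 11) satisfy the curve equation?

y² = 11² ≡ 39; x³ + 40x + 15 = 3319 ≡ 39 (mod 41). 39 = 39.

yes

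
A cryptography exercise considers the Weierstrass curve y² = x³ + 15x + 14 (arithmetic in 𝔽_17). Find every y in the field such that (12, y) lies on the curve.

1, 16

x³ + 15x + 14 = 1922 ≡ 1 (mod 17).
Square roots of 1 mod 17: 1 and 16 (since 1² = 1 ≡ 1).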